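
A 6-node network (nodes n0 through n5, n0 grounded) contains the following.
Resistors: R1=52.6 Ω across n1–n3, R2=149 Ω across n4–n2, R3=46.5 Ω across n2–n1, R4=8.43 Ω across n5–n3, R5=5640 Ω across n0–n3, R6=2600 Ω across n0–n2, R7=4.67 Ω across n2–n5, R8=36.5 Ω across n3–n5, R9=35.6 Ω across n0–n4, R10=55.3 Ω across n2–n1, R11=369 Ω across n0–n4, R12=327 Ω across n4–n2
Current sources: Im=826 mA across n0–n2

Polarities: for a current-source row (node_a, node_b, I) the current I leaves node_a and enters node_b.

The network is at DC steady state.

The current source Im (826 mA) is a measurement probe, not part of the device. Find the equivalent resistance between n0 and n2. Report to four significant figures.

R_eq = 125.3 Ω

MNA unknowns: 5 node voltages V₁..V_5
R1: Y=0.01901 on G[1,3]
R2: Y=0.006711 on G[4,2]
R3: Y=0.02151 on G[2,1]
R4: Y=0.1186 on G[5,3]
R5: Y=0.0001773 on G[0,3]
R6: Y=0.0003846 on G[0,2]
R7: Y=0.2141 on G[2,5]
R8: Y=0.02740 on G[3,5]
R9: Y=0.02809 on G[0,4]
R10: Y=0.01808 on G[2,1]
R11: Y=0.002710 on G[0,4]
R12: Y=0.003058 on G[4,2]
Im: z[0]−=0.826, z[2]+=0.826
solve → V1=103.5, V2=103.5, V3=103.3, V4=24.93, V5=103.5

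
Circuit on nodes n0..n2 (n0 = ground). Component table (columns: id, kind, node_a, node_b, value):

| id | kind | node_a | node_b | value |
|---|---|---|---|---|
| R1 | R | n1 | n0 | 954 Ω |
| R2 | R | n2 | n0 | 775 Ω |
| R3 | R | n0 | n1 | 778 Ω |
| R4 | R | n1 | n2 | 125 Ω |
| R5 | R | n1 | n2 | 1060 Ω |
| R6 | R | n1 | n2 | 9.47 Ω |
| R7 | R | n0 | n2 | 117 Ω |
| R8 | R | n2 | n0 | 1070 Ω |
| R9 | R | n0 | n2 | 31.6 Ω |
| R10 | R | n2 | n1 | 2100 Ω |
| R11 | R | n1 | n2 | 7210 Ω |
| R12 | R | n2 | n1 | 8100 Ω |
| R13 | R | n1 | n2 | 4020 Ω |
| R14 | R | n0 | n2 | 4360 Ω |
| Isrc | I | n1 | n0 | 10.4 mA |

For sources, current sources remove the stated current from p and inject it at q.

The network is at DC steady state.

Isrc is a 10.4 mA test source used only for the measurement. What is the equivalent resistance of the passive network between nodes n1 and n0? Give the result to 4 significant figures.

MNA unknowns: 2 node voltages V₁..V_2
R1: Y=0.001048 on G[1,0]
R2: Y=0.001290 on G[2,0]
R3: Y=0.001285 on G[0,1]
R4: Y=0.008000 on G[1,2]
R5: Y=0.0009434 on G[1,2]
R6: Y=0.1056 on G[1,2]
R7: Y=0.008547 on G[0,2]
R8: Y=0.0009346 on G[2,0]
R9: Y=0.03165 on G[0,2]
R10: Y=0.0004762 on G[2,1]
R11: Y=0.0001387 on G[1,2]
R12: Y=0.0001235 on G[2,1]
R13: Y=0.0002488 on G[1,2]
R14: Y=0.0002294 on G[0,2]
Isrc: z[1]−=0.0104, z[0]+=0.0104
solve → V1=-0.3106, V2=-0.2269

R_eq = 29.87 Ω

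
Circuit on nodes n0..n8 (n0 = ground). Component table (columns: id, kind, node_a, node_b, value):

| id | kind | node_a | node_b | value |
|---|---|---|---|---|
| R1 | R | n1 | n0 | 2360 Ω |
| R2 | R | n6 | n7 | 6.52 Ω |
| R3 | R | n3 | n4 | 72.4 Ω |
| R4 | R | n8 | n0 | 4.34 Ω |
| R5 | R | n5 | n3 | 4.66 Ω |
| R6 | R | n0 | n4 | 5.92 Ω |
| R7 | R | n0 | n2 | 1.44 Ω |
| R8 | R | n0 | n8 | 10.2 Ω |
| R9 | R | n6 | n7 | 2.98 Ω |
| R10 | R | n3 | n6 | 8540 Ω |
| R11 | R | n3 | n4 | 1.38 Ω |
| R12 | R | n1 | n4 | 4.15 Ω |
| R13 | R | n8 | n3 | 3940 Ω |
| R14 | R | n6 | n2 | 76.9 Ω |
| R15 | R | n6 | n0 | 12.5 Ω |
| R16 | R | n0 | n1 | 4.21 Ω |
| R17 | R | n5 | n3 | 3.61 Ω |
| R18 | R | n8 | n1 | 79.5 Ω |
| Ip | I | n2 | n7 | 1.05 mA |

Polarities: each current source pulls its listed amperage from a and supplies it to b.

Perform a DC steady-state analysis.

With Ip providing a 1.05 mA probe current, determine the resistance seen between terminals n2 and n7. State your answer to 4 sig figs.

Apply KCL at each of the 8 non-ground nodes and solve the resulting linear system.
Node n1: branches {R1, R12, R16, R18} → V_1 = 2.183e-06
Node n2: branches {R7, R14, Ip} → V_2 = -0.001280
Node n3: branches {R3, R5, R10, R11, R13, R17} → V_3 = 6.204e-06
Node n4: branches {R3, R6, R11, R12} → V_4 = 4.448e-06
Node n5: branches {R5, R17} → V_5 = 6.204e-06
Node n6: branches {R2, R9, R10, R14, R15} → V_6 = 0.01110
Node n7: branches {R2, R9, Ip} → V_7 = 0.01324
Node n8: branches {R4, R8, R13, R18} → V_8 = 8.506e-08

R_eq = 13.83 Ω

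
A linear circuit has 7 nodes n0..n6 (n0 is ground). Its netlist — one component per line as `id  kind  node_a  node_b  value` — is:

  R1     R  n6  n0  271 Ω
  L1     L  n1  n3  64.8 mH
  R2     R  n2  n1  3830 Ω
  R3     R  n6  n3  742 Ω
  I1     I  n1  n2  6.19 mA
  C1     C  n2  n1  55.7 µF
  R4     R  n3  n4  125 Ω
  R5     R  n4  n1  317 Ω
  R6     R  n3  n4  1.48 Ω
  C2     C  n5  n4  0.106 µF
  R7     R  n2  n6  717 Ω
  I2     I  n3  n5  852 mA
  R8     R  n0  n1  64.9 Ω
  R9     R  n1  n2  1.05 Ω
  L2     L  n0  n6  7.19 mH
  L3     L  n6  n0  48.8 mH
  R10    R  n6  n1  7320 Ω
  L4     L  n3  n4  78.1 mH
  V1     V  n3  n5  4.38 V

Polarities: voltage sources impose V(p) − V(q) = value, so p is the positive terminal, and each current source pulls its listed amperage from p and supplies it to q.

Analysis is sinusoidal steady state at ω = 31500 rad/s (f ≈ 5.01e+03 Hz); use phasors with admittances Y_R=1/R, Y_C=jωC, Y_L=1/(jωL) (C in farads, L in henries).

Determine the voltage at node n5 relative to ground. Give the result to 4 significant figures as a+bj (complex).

Apply KCL at each of the 6 non-ground nodes and solve the resulting linear system.
Node n1: branches {L1, R2, I1, C1, R5, R8, R9, R10} → V_1 = -0.0001583-0.0007135j
Node n2: branches {R2, I1, C1, R7, R9} → V_2 = 0.001323-0.003435j
Node n3: branches {L1, R3, R4, R6, I2, L4, V1} → V_3 = -0.002082+0.01466j
Node n4: branches {R4, R5, R6, C2, L4} → V_4 = -0.002165-0.006701j
Node n5: branches {C2, I2, V1} → V_5 = -4.382+0.01466j
Node n6: branches {R1, R3, R7, L2, L3, R10} → V_6 = -0.001189+0.001347j
Source currents: i(V1)=-0.8521-0.01462j

-4.382+0.01466j V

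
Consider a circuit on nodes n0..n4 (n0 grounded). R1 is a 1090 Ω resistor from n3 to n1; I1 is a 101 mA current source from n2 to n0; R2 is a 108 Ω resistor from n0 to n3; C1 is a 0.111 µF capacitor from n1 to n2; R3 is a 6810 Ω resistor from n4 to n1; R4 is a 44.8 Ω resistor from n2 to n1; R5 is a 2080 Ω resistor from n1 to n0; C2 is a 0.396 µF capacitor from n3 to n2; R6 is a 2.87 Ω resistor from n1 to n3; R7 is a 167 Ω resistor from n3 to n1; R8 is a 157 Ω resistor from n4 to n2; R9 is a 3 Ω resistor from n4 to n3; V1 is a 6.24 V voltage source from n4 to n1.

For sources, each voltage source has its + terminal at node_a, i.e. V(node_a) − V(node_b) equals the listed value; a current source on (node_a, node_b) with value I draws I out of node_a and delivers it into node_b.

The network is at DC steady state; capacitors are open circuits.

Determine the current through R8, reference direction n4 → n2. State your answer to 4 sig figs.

0.05334 A

MNA unknowns: 4 node voltages V₁..V_4 plus 1 source current (V1)
R1: Y=0.0009174 on G[3,1]
I1: z[2]−=0.101, z[0]+=0.101
R2: Y=0.009259 on G[0,3]
C1: Y=0.000 on G[1,2]
R3: Y=0.0001468 on G[4,1]
R4: Y=0.02232 on G[2,1]
R5: Y=0.0004808 on G[1,0]
C2: Y=0.000 on G[3,2]
R6: Y=0.3484 on G[1,3]
R7: Y=0.005988 on G[3,1]
R8: Y=0.006369 on G[4,2]
R9: Y=0.3333 on G[4,3]
V1: row V4−V1=6.24, i_V1 at 4,1
solve → V1=-13.37, V2=-15.51, V3=-10.21, V4=-7.131
aux → i_V1=-1.082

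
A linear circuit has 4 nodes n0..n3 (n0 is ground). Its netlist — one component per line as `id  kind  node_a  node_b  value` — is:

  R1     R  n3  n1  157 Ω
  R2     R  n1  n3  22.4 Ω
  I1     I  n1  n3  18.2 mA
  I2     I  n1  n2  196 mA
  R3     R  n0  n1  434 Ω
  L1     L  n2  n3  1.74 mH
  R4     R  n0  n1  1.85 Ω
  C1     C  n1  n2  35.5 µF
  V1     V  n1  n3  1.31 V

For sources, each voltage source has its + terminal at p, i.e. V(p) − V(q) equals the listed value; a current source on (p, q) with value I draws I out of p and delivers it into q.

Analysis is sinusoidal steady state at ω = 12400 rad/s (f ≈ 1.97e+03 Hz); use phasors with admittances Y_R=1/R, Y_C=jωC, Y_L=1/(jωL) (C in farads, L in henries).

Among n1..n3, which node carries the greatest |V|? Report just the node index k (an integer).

3

Apply KCL at each of the 3 non-ground nodes and solve the resulting linear system.
Node n1: branches {R1, R2, I1, I2, R3, R4, C1, V1} → V_1 = 0.000+0.000j
Node n2: branches {I2, L1, C1} → V_2 = 0.1542-0.4976j
Node n3: branches {R1, R2, I1, L1, V1} → V_3 = -1.310+0.000j
Source currents: i(V1)=-0.06196+0.06786j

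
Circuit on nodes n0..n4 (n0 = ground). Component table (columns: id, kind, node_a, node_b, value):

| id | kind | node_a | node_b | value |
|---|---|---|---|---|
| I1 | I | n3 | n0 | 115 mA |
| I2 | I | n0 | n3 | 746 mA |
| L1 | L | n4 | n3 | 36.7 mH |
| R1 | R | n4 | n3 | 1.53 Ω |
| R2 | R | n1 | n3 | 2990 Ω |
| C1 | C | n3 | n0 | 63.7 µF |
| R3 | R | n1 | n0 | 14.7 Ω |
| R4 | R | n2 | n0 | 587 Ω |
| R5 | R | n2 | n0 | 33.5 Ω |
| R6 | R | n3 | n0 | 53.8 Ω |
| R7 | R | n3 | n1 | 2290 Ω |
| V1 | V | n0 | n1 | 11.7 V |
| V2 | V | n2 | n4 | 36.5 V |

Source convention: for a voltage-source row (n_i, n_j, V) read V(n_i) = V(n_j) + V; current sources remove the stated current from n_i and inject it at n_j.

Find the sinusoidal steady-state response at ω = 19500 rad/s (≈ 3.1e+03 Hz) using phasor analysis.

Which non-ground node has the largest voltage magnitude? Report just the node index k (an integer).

MNA unknowns: 4 node voltages V₁..V_4 plus 2 source currents (V1, V2)
I1: z[3]−=0.115, z[0]+=0.115
I2: z[0]−=0.746, z[3]+=0.746
L1: Y=0.000-0.001397j on G[4,3]
R1: Y=0.6536+0.000j on G[4,3]
R2: Y=0.0003344+0.000j on G[1,3]
C1: Y=0.000+1.242j on G[3,0]
R3: Y=0.06803+0.000j on G[1,0]
R4: Y=0.001704+0.000j on G[2,0]
R5: Y=0.02985+0.000j on G[2,0]
R6: Y=0.01859+0.000j on G[3,0]
R7: Y=0.0004367+0.000j on G[3,1]
V1: row V0−V1=11.7, i_V1 at 0,1
V2: row V2−V4=36.5, i_V2 at 2,4
solve → V1=-11.70+0.000j, V2=34.80+0.3621j, V3=-0.01517+0.3832j, V4=-1.695+0.3621j
aux → i_V1=-0.8049-0.0002955j, i_V2=-1.098-0.01143j

2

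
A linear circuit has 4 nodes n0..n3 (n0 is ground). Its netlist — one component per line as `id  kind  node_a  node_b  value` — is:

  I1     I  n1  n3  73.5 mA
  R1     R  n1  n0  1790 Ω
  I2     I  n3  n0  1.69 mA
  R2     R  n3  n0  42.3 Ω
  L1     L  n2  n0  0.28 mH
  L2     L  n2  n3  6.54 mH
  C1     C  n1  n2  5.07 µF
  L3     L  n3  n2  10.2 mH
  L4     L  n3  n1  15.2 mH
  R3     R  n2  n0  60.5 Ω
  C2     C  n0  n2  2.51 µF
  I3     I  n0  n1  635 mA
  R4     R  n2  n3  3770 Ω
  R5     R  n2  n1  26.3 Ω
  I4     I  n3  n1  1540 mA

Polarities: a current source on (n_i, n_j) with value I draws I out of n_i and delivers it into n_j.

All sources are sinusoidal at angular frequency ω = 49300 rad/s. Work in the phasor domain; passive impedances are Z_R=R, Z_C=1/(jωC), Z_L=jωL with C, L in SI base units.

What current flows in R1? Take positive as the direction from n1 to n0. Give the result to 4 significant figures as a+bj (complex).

MNA unknowns: 3 node voltages V₁..V_3
I1: z[1]−=0.0735, z[3]+=0.0735
R1: Y=0.0005587+0.000j on G[1,0]
I2: z[3]−=0.00169, z[0]+=0.00169
R2: Y=0.02364+0.000j on G[3,0]
L1: Y=0.000-0.07244j on G[2,0]
L2: Y=0.000-0.003102j on G[2,3]
C1: Y=0.000+0.2500j on G[1,2]
L3: Y=0.000-0.001989j on G[3,2]
L4: Y=0.000-0.001334j on G[3,1]
R3: Y=0.01653+0.000j on G[2,0]
C2: Y=0.000+0.1237j on G[0,2]
I3: z[0]−=0.635, z[1]+=0.635
R4: Y=0.0002653+0.000j on G[2,3]
R5: Y=0.03802+0.000j on G[2,1]
I4: z[3]−=1.54, z[1]+=1.54
solve → V1=24.41-42.69j, V2=22.59-34.51j, V3=-64.48-23.88j

0.01363-0.02385j A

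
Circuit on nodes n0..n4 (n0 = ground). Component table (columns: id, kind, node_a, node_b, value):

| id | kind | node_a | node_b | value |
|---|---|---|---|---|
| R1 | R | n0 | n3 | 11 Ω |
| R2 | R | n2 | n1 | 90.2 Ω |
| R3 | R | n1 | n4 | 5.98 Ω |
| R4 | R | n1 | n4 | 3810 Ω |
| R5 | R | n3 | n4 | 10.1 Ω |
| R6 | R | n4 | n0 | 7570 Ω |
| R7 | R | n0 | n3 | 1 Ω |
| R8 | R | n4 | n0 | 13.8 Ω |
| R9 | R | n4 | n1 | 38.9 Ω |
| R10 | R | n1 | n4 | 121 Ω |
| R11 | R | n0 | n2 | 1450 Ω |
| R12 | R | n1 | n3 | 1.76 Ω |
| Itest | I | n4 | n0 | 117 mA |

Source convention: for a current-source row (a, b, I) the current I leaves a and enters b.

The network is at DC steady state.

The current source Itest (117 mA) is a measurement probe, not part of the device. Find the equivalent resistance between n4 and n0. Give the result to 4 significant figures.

R_eq = 3.642 Ω

Element admittances at DC:
  Y(R1) = 0.09091 S between n0,n3
  Y(R2) = 0.01109 S between n2,n1
  Y(R3) = 0.1672 S between n1,n4
  Y(R4) = 0.0002625 S between n1,n4
  Y(R5) = 0.09901 S between n3,n4
  Y(R6) = 0.0001321 S between n4,n0
  Y(R7) = 1.000 S between n0,n3
  Y(R8) = 0.07246 S between n4,n0
  Y(R9) = 0.02571 S between n4,n1
  Y(R10) = 0.008264 S between n1,n4
  Y(R11) = 0.0006897 S between n0,n2
  Y(R12) = 0.5682 S between n1,n3
  Itest: injects 0.117 A into n0 (from n4)
Assemble and solve the 4×4 MNA system:
  V(n1)=-0.1696  V(n2)=-0.1596  V(n3)=-0.07879  V(n4)=-0.4261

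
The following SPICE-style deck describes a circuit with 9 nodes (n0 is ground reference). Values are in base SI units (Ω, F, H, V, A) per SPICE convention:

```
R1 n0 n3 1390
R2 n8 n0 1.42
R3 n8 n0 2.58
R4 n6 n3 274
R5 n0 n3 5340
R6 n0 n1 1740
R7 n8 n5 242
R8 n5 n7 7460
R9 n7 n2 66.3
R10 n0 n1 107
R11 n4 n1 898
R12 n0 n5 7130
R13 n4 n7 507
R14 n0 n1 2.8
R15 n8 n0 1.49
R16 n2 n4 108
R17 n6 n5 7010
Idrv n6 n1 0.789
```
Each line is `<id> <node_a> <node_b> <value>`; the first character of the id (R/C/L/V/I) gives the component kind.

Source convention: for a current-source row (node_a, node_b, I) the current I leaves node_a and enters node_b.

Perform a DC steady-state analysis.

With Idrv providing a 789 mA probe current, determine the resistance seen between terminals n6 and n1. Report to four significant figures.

R_eq = 1160. Ω

MNA unknowns: 8 node voltages V₁..V_8
R1: Y=0.0007194 on G[0,3]
R2: Y=0.7042 on G[8,0]
R3: Y=0.3876 on G[8,0]
R4: Y=0.003650 on G[6,3]
R5: Y=0.0001873 on G[0,3]
R6: Y=0.0005747 on G[0,1]
R7: Y=0.004132 on G[8,5]
R8: Y=0.0001340 on G[5,7]
R9: Y=0.01508 on G[7,2]
R10: Y=0.009346 on G[0,1]
R11: Y=0.001114 on G[4,1]
R12: Y=0.0001403 on G[0,5]
R13: Y=0.001972 on G[4,7]
R14: Y=0.3571 on G[0,1]
R15: Y=0.6711 on G[8,0]
R16: Y=0.009259 on G[2,4]
R17: Y=0.0001427 on G[6,5]
Idrv: z[6]−=0.789, z[1]+=0.789
solve → V1=2.140, V2=-1.419, V3=-731.1, V4=-1.126, V5=-28.73, V6=-912.7, V7=-1.598, V8=-0.06718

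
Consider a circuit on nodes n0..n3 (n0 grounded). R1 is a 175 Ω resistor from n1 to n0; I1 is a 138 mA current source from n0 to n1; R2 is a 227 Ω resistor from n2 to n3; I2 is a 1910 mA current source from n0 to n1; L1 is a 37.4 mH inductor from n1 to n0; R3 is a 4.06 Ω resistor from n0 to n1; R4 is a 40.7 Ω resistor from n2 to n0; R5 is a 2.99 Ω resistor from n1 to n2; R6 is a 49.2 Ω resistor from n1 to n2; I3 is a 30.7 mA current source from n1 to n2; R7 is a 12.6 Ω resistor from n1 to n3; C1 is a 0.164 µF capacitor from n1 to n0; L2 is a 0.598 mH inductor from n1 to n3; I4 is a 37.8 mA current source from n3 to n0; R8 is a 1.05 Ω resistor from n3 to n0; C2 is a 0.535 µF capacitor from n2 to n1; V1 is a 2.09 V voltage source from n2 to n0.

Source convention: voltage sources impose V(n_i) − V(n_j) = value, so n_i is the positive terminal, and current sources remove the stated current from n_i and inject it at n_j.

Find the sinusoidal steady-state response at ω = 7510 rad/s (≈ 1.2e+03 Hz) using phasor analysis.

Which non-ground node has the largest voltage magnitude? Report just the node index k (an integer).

Apply KCL at each of the 3 non-ground nodes and solve the resulting linear system.
Node n1: branches {R1, I1, I2, L1, R3, R5, R6, I3, R7, C1, L2, C2} → V_1 = 3.602+0.9198j
Node n2: branches {R2, R4, R5, R6, I3, C2, V1} → V_2 = 2.090+0.000j
Node n3: branches {R2, R7, L2, I4, R8} → V_3 = 0.5708-0.5809j
Source currents: i(V1)=0.5053+0.3298j

1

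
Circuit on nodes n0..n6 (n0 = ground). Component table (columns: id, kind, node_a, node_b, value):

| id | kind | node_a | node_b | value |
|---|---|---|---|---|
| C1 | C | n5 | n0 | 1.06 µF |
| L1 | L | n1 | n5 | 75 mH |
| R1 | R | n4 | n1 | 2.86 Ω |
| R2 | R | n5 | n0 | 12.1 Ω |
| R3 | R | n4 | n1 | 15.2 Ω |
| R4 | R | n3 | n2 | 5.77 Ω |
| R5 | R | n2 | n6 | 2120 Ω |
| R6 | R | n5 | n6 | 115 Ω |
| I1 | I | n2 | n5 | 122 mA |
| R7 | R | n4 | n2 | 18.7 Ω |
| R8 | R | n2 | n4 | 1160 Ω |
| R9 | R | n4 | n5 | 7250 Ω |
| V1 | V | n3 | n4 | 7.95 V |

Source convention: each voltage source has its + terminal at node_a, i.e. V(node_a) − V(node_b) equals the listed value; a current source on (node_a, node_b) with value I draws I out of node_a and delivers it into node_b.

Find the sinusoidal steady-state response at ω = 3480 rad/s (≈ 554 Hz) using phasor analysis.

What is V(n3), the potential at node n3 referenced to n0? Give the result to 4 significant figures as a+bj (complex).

2.828-31.66j V

Element admittances at ω=3480 rad/s:
  Y(C1) = 0.000+0.003689j S between n5,n0
  Y(L1) = 0.000-0.003831j S between n1,n5
  Y(R1) = 0.3497+0.000j S between n4,n1
  Y(R2) = 0.08264+0.000j S between n5,n0
  Y(R3) = 0.06579+0.000j S between n4,n1
  Y(R4) = 0.1733+0.000j S between n3,n2
  Y(R5) = 0.0004717+0.000j S between n2,n6
  Y(R6) = 0.008696+0.000j S between n5,n6
  I1: injects 0.122 A into n5 (from n2)
  Y(R7) = 0.05348+0.000j S between n4,n2
  Y(R8) = 0.0008621+0.000j S between n2,n4
  Y(R9) = 0.0001379+0.000j S between n4,n5
  V1: constraint V(n3)−V(n4) = 7.95
Assemble and solve the 7×7 MNA system:
  V(n1)=-4.830-31.70j  V(n2)=0.3937-31.60j  V(n3)=2.828-31.66j  V(n4)=-5.122-31.66j  V(n5)=0.000+0.000j  V(n6)=0.02026-1.626j
  i(V1)=-0.4219+0.01076j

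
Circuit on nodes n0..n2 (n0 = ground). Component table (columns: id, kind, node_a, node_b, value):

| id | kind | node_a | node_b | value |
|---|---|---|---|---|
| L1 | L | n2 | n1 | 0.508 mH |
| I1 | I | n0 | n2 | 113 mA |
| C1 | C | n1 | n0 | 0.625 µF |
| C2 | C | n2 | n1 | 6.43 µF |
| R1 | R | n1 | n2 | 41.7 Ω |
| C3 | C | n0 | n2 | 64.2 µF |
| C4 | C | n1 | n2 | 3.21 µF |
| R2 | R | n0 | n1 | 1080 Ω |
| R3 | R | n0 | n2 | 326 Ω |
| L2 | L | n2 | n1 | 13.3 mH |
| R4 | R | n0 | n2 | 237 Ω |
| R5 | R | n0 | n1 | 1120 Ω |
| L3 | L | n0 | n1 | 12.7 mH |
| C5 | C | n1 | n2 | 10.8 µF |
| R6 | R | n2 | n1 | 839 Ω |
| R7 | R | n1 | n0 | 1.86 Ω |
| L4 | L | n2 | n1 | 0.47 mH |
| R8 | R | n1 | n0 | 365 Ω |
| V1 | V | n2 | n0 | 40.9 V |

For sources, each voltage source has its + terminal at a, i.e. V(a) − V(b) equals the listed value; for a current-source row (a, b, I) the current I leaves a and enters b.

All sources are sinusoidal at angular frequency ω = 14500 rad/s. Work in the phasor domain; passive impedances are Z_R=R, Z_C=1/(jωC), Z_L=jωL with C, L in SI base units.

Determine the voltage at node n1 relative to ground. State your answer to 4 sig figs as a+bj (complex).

1.827+0.5875j V

MNA unknowns: 2 node voltages V₁..V_2 plus 1 source current (V1)
L1: Y=0.000-0.1358j on G[2,1]
I1: z[0]−=0.113, z[2]+=0.113
C1: Y=0.000+0.009063j on G[1,0]
C2: Y=0.000+0.09323j on G[2,1]
R1: Y=0.02398+0.000j on G[1,2]
C3: Y=0.000+0.9309j on G[0,2]
C4: Y=0.000+0.04655j on G[1,2]
R2: Y=0.0009259+0.000j on G[0,1]
R3: Y=0.003067+0.000j on G[0,2]
L2: Y=0.000-0.005185j on G[2,1]
R4: Y=0.004219+0.000j on G[0,2]
R5: Y=0.0008929+0.000j on G[0,1]
L3: Y=0.000-0.005430j on G[0,1]
C5: Y=0.000+0.1566j on G[1,2]
R6: Y=0.001192+0.000j on G[2,1]
R7: Y=0.5376+0.000j on G[1,0]
L4: Y=0.000-0.1467j on G[2,1]
R8: Y=0.002740+0.000j on G[1,0]
V1: row V2−V0=40.9, i_V1 at 2,0
solve → V1=1.827+0.5875j, V2=40.90+0.000j
aux → i_V1=-1.174-38.40j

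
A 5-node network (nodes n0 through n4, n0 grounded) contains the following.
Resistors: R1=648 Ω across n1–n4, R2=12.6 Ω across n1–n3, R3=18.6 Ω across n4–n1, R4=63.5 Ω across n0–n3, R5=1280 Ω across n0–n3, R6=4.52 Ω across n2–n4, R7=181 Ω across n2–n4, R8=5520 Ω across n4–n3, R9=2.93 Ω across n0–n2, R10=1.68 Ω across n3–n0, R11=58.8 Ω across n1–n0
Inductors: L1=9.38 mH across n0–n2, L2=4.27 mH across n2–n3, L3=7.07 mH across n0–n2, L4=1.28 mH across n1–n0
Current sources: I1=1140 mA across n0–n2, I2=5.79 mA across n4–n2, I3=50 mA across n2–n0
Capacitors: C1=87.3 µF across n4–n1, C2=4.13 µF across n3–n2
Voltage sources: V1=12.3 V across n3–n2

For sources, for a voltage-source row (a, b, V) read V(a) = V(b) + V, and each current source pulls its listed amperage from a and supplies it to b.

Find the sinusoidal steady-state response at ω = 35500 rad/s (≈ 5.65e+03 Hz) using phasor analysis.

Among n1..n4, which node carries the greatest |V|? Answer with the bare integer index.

MNA unknowns: 4 node voltages V₁..V_4 plus 1 source current (V1)
R1: Y=0.001543+0.000j on G[1,4]
R2: Y=0.07937+0.000j on G[1,3]
R3: Y=0.05376+0.000j on G[4,1]
R4: Y=0.01575+0.000j on G[0,3]
L1: Y=0.000-0.003003j on G[0,2]
I1: z[0]−=1.14, z[2]+=1.14
L2: Y=0.000-0.006597j on G[2,3]
I2: z[4]−=0.00579, z[2]+=0.00579
L3: Y=0.000-0.003984j on G[0,2]
R5: Y=0.0007813+0.000j on G[0,3]
R6: Y=0.2212+0.000j on G[2,4]
C1: Y=0.000+3.099j on G[4,1]
R7: Y=0.005525+0.000j on G[2,4]
I3: z[2]−=0.05, z[0]+=0.05
R8: Y=0.0001812+0.000j on G[4,3]
C2: Y=0.000+0.1466j on G[3,2]
R9: Y=0.3413+0.000j on G[0,2]
L4: Y=0.000-0.02201j on G[1,0]
R10: Y=0.5952+0.000j on G[3,0]
R11: Y=0.01701+0.000j on G[1,0]
V1: row V3−V2=12.3, i_V1 at 3,2
solve → V1=-3.290-0.5092j, V2=-6.680-0.1159j, V3=5.620-0.1159j, V4=-3.284-0.2592j
aux → i_V1=-4.147-1.683j

2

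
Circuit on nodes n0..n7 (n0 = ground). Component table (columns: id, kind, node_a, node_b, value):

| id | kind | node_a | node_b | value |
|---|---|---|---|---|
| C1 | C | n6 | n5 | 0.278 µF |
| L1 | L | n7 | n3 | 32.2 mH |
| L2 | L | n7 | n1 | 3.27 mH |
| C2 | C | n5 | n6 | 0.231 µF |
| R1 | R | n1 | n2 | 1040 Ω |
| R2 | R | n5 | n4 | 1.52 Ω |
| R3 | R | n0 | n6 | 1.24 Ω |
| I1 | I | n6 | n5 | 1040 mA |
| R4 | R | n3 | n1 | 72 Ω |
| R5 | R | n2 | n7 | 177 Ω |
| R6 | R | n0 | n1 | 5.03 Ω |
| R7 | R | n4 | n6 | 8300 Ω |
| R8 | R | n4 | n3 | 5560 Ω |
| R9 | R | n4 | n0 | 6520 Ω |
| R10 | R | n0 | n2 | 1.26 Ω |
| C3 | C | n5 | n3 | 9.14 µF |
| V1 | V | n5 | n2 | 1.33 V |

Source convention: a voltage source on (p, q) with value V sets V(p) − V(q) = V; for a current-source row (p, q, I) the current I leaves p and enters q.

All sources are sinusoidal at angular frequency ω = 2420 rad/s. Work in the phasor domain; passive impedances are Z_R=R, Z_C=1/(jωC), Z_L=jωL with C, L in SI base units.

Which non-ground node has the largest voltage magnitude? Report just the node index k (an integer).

3

Apply KCL at each of the 7 non-ground nodes and solve the resulting linear system.
Node n1: branches {L2, R1, R4, R6} → V_1 = 0.2822+0.04196j
Node n2: branches {R1, R5, R10, V1} → V_2 = 1.239-0.01649j
Node n3: branches {L1, R4, R8, C3} → V_3 = 2.095+2.276j
Node n4: branches {R2, R7, R8, R9} → V_4 = 2.567-0.01586j
Node n5: branches {C1, C2, R2, I1, C3, V1} → V_5 = 2.569-0.01649j
Node n6: branches {C1, C2, R3, I1, R7} → V_6 = -1.289+0.005889j
Node n7: branches {L1, L2, R5} → V_7 = 0.4613+0.2795j
Source currents: i(V1)=0.9883-0.01482j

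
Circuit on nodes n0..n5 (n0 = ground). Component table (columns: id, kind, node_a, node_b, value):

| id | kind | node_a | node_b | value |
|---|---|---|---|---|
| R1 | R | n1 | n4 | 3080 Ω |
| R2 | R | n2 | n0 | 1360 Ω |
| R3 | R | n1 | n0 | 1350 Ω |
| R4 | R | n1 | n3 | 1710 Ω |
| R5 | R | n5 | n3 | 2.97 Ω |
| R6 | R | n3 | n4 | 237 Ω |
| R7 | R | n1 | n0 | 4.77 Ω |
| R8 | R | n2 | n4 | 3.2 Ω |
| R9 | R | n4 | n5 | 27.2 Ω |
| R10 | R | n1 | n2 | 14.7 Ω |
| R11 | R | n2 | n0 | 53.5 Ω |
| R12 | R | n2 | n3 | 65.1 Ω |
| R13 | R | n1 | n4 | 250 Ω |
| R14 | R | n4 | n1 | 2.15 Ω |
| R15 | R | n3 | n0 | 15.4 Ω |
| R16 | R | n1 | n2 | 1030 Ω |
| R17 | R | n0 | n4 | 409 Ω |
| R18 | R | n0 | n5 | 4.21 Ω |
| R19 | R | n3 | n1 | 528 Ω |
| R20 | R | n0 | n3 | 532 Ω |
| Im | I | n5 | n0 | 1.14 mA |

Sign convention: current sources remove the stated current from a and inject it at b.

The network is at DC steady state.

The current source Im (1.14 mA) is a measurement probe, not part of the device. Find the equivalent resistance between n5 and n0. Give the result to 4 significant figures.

Apply KCL at each of the 5 non-ground nodes and solve the resulting linear system.
Node n1: branches {R1, R3, R4, R7, R10, R13, R14, R16, R19} → V_1 = -0.0005840
Node n2: branches {R2, R8, R10, R11, R12, R16} → V_2 = -0.0008008
Node n3: branches {R4, R5, R6, R12, R15, R19, R20} → V_3 = -0.002756
Node n4: branches {R1, R6, R8, R9, R13, R14, R17} → V_4 = -0.0008024
Node n5: branches {R5, R9, R18, Im} → V_5 = -0.003433

R_eq = 3.011 Ω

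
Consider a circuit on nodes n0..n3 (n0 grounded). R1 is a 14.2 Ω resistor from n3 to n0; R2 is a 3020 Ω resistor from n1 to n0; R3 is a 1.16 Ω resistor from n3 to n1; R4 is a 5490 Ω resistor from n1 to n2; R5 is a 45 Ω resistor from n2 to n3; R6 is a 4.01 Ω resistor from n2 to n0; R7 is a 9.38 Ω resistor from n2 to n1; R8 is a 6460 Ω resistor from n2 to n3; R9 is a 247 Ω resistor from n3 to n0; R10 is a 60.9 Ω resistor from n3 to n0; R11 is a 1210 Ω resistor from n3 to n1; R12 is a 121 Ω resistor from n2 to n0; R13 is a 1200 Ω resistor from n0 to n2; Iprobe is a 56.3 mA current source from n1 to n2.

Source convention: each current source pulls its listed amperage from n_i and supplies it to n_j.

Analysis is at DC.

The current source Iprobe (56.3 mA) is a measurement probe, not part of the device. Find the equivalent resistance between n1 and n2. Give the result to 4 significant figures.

R_eq = 5.314 Ω

Apply KCL at each of the 3 non-ground nodes and solve the resulting linear system.
Node n1: branches {R2, R3, R4, R7, R11, Iprobe} → V_1 = -0.2285
Node n2: branches {R4, R5, R6, R7, R8, R12, R13, Iprobe} → V_2 = 0.07074
Node n3: branches {R1, R3, R5, R8, R9, R10, R11} → V_3 = -0.2003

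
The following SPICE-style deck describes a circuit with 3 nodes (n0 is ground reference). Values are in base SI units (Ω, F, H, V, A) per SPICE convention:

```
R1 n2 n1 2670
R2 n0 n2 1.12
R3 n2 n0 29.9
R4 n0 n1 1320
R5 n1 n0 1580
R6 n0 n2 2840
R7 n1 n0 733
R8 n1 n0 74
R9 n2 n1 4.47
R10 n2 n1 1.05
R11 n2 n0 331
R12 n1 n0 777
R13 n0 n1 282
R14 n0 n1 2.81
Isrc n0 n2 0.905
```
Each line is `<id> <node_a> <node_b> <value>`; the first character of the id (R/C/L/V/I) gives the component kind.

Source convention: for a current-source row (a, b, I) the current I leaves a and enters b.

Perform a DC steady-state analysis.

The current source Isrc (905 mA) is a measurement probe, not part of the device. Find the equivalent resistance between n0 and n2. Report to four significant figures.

R_eq = 0.8229 Ω

Element admittances at DC:
  Y(R1) = 0.0003745 S between n2,n1
  Y(R2) = 0.8929 S between n0,n2
  Y(R3) = 0.03344 S between n2,n0
  Y(R4) = 0.0007576 S between n0,n1
  Y(R5) = 0.0006329 S between n1,n0
  Y(R6) = 0.0003521 S between n0,n2
  Y(R7) = 0.001364 S between n1,n0
  Y(R8) = 0.01351 S between n1,n0
  Y(R9) = 0.2237 S between n2,n1
  Y(R10) = 0.9524 S between n2,n1
  Y(R11) = 0.003021 S between n2,n0
  Y(R12) = 0.001287 S between n1,n0
  Y(R13) = 0.003546 S between n0,n1
  Y(R14) = 0.3559 S between n0,n1
  Isrc: injects 0.905 A into n2 (from n0)
Assemble and solve the 2×2 MNA system:
  V(n1)=0.5640  V(n2)=0.7448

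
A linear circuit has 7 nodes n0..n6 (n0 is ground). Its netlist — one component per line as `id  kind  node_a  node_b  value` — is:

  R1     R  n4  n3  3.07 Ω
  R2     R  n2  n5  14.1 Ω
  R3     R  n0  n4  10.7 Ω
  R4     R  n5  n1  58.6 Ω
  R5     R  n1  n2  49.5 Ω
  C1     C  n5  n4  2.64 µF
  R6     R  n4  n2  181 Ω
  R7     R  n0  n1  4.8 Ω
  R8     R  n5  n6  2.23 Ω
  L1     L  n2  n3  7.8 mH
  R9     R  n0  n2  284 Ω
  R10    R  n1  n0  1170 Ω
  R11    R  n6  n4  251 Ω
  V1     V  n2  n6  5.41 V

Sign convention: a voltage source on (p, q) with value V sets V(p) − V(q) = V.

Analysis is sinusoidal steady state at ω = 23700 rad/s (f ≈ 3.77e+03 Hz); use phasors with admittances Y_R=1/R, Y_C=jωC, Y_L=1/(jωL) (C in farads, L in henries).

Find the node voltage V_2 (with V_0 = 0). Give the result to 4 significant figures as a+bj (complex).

MNA unknowns: 6 node voltages V₁..V_6 plus 1 source current (V1)
R1: Y=0.3257+0.000j on G[4,3]
R2: Y=0.07092+0.000j on G[2,5]
R3: Y=0.09346+0.000j on G[0,4]
R4: Y=0.01706+0.000j on G[5,1]
R5: Y=0.02020+0.000j on G[1,2]
C1: Y=0.000+0.06257j on G[5,4]
R6: Y=0.005525+0.000j on G[4,2]
R7: Y=0.2083+0.000j on G[0,1]
R8: Y=0.4484+0.000j on G[5,6]
L1: Y=0.000-0.005409j on G[2,3]
R9: Y=0.003521+0.000j on G[0,2]
R10: Y=0.0008547+0.000j on G[1,0]
R11: Y=0.003984+0.000j on G[6,4]
V1: row V2−V6=5.41, i_V1 at 2,6
solve → V1=0.2165+0.1435j, V2=3.480+0.9402j, V3=-0.5930-0.4242j, V4=-0.6156-0.3566j, V5=-0.9932+0.9589j, V6=-1.930+0.9402j
aux → i_V1=-0.4254-0.003214j

3.480+0.9402j V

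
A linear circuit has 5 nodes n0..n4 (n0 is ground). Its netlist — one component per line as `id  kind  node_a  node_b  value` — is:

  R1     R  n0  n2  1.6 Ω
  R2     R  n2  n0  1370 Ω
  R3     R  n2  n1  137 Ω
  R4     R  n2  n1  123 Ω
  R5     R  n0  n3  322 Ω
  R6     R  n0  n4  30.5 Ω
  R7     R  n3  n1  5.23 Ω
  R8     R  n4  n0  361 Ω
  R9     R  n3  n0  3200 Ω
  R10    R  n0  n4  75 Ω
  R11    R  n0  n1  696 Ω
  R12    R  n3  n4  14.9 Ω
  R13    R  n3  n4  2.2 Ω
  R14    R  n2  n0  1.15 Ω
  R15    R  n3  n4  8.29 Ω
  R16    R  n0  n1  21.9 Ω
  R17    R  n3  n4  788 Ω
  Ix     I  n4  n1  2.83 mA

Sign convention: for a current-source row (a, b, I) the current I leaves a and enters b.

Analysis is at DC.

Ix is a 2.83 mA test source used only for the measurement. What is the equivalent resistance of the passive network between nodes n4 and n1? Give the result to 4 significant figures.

Element admittances at DC:
  Y(R1) = 0.6250 S between n0,n2
  Y(R2) = 0.0007299 S between n2,n0
  Y(R3) = 0.007299 S between n2,n1
  Y(R4) = 0.008130 S between n2,n1
  Y(R5) = 0.003106 S between n0,n3
  Y(R6) = 0.03279 S between n0,n4
  Y(R7) = 0.1912 S between n3,n1
  Y(R8) = 0.002770 S between n4,n0
  Y(R9) = 0.0003125 S between n3,n0
  Y(R10) = 0.01333 S between n0,n4
  Y(R11) = 0.001437 S between n0,n1
  Y(R12) = 0.06711 S between n3,n4
  Y(R13) = 0.4545 S between n3,n4
  Y(R14) = 0.8696 S between n2,n0
  Y(R15) = 0.1206 S between n3,n4
  Y(R16) = 0.04566 S between n0,n1
  Y(R17) = 0.001269 S between n3,n4
  Ix: injects 0.00283 A into n1 (from n4)
Assemble and solve the 4×4 MNA system:
  V(n1)=0.007258  V(n2)=7.413e-05  V(n3)=-0.005176  V(n4)=-0.008897

R_eq = 5.708 Ω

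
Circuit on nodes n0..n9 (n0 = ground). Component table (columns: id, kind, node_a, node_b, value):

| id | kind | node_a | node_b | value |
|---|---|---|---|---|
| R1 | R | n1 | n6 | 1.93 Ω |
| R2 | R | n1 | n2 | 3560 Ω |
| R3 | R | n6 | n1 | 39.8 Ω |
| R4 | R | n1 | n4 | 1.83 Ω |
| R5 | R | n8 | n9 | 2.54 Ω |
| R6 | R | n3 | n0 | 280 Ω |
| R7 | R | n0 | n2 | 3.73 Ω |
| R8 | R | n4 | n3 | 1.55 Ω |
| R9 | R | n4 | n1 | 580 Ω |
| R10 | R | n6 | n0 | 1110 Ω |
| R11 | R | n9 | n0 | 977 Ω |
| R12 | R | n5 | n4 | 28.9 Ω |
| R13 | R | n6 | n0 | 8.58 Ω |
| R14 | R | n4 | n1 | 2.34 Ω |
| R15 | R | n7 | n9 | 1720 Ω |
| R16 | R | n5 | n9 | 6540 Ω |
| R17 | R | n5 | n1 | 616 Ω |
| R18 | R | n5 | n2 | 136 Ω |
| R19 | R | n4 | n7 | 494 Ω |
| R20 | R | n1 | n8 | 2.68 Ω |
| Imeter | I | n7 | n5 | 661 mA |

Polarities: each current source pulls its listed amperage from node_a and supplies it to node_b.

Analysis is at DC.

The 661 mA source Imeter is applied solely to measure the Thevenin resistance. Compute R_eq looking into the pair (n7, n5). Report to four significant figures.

R_eq = 407.2 Ω

Element admittances at DC:
  Y(R1) = 0.5181 S between n1,n6
  Y(R2) = 0.0002809 S between n1,n2
  Y(R3) = 0.02513 S between n6,n1
  Y(R4) = 0.5464 S between n1,n4
  Y(R5) = 0.3937 S between n8,n9
  Y(R6) = 0.003571 S between n3,n0
  Y(R7) = 0.2681 S between n0,n2
  Y(R8) = 0.6452 S between n4,n3
  Y(R9) = 0.001724 S between n4,n1
  Y(R10) = 0.0009009 S between n6,n0
  Y(R11) = 0.001024 S between n9,n0
  Y(R12) = 0.03460 S between n5,n4
  Y(R13) = 0.1166 S between n6,n0
  Y(R14) = 0.4274 S between n4,n1
  Y(R15) = 0.0005814 S between n7,n9
  Y(R16) = 0.0001529 S between n5,n9
  Y(R17) = 0.001623 S between n5,n1
  Y(R18) = 0.007353 S between n5,n2
  Y(R19) = 0.002024 S between n4,n7
  Y(R20) = 0.3731 S between n1,n8
  Imeter: injects 0.661 A into n5 (from n7)
Assemble and solve the 9×9 MNA system:
  V(n1)=-1.005  V(n2)=0.3818  V(n3)=-0.9789  V(n4)=-0.9843  V(n5)=14.36  V(n6)=-0.8266  V(n7)=-254.8  V(n8)=-1.388  V(n9)=-1.751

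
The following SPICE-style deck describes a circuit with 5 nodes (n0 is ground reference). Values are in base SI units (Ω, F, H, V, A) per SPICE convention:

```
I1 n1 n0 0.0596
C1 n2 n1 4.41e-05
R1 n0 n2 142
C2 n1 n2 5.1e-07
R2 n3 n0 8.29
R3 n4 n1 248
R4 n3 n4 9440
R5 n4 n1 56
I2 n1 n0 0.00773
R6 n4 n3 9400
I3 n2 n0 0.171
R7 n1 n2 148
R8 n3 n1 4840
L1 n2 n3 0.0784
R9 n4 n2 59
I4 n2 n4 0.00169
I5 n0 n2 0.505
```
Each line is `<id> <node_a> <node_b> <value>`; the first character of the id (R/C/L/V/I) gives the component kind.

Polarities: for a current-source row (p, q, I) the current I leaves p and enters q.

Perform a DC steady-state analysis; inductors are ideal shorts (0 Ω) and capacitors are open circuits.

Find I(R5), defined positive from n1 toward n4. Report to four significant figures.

-0.03219 A

Apply KCL at each of the 4 non-ground nodes and solve the resulting linear system.
Node n1: branches {I1, C1, C2, R3, R5, I2, R7, R8} → V_1 = -1.914
Node n2: branches {C1, R1, C2, I3, R7, L1, R9, I4, I5} → V_2 = 2.089
Node n3: branches {R2, R4, R6, R8, L1} → V_3 = 2.089
Node n4: branches {R3, R4, R5, R6, R9, I4} → V_4 = -0.1118
Source currents: i(L1)=0.2533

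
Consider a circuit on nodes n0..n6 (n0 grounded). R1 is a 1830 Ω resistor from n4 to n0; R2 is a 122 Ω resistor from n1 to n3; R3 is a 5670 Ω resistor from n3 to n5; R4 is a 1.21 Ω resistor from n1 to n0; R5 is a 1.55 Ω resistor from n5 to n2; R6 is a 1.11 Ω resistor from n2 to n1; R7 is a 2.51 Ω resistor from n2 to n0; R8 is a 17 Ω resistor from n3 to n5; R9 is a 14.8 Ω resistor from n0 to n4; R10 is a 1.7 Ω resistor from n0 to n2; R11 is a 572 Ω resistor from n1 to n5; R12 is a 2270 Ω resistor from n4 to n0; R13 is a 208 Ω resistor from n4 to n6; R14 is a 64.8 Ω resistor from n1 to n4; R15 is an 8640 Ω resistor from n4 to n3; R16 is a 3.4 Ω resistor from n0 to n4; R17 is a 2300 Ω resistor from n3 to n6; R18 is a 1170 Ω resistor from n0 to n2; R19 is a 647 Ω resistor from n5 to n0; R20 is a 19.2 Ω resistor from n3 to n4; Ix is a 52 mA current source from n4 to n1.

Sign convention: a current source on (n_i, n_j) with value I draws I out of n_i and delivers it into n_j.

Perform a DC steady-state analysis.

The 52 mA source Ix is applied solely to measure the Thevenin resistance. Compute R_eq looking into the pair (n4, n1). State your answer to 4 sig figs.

R_eq = 3.107 Ω

MNA unknowns: 6 node voltages V₁..V_6
R1: Y=0.0005464 on G[4,0]
R2: Y=0.008197 on G[1,3]
R3: Y=0.0001764 on G[3,5]
R4: Y=0.8264 on G[1,0]
R5: Y=0.6452 on G[5,2]
R6: Y=0.9009 on G[2,1]
R7: Y=0.3984 on G[2,0]
R8: Y=0.05882 on G[3,5]
R9: Y=0.06757 on G[0,4]
R10: Y=0.5882 on G[0,2]
R11: Y=0.001748 on G[1,5]
R12: Y=0.0004405 on G[4,0]
R13: Y=0.004808 on G[4,6]
R14: Y=0.01543 on G[1,4]
R15: Y=0.0001157 on G[4,3]
R16: Y=0.2941 on G[0,4]
R17: Y=0.0004348 on G[3,6]
R18: Y=0.0008547 on G[0,2]
R19: Y=0.001546 on G[5,0]
R20: Y=0.05208 on G[3,4]
Ix: z[4]−=0.052, z[1]+=0.052
solve → V1=0.03635, V2=0.01555, V3=-0.04741, V4=-0.1252, V5=0.01032, V6=-0.1188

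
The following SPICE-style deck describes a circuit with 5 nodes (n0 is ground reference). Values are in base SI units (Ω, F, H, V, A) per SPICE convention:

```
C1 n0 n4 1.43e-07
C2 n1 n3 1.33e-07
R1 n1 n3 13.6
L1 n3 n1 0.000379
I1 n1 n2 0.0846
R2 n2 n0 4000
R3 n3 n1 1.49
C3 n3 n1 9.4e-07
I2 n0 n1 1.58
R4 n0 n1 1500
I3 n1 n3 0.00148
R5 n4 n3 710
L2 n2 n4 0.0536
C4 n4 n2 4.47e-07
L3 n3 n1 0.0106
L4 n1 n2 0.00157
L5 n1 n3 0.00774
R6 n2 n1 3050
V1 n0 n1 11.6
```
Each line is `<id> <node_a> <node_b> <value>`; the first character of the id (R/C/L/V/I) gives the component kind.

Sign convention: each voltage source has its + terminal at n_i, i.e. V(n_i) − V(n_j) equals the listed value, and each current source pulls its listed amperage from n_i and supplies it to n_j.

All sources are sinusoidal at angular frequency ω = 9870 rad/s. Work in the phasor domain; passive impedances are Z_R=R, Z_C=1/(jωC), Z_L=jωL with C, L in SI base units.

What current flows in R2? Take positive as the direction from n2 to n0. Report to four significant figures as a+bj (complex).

MNA unknowns: 4 node voltages V₁..V_4 plus 1 source current (V1)
C1: Y=0.000+0.001411j on G[0,4]
C2: Y=0.000+0.001313j on G[1,3]
R1: Y=0.07353+0.000j on G[1,3]
L1: Y=0.000-0.2673j on G[3,1]
I1: z[1]−=0.0846, z[2]+=0.0846
R2: Y=0.0002500+0.000j on G[2,0]
R3: Y=0.6711+0.000j on G[3,1]
C3: Y=0.000+0.009278j on G[3,1]
I2: z[0]−=1.58, z[1]+=1.58
R4: Y=0.0006667+0.000j on G[0,1]
I3: z[1]−=0.00148, z[3]+=0.00148
R5: Y=0.001408+0.000j on G[4,3]
L2: Y=0.000-0.001890j on G[2,4]
C4: Y=0.000+0.004412j on G[4,2]
L3: Y=0.000-0.009558j on G[3,1]
L4: Y=0.000-0.06453j on G[1,2]
L5: Y=0.000-0.01309j on G[1,3]
R6: Y=0.0003279+0.000j on G[2,1]
V1: row V0−V1=11.6, i_V1 at 0,1
solve → V1=-11.60+0.000j, V2=-11.72+1.329j, V3=-11.59+0.006123j, V4=-8.249+2.050j
aux → i_V1=-1.594-0.01131j

-0.002931+0.0003322j A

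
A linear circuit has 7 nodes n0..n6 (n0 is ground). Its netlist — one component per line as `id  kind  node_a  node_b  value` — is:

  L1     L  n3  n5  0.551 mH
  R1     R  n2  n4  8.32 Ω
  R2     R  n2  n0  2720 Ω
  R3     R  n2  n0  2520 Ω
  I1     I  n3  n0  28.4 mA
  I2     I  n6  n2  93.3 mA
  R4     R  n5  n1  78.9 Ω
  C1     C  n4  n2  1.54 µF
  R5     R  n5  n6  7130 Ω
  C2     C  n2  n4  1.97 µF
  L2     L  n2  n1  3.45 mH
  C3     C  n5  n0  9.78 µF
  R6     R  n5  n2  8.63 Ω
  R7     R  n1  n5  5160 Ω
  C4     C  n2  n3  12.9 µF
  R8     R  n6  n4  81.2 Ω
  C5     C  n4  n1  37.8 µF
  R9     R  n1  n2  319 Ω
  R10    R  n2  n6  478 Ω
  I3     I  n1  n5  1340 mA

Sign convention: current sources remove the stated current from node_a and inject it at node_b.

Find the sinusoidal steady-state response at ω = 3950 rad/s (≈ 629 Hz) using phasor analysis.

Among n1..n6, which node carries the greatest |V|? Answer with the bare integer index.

1

Element admittances at ω=3950 rad/s:
  Y(L1) = 0.000-0.4595j S between n3,n5
  Y(R1) = 0.1202+0.000j S between n2,n4
  Y(R2) = 0.0003676+0.000j S between n2,n0
  Y(R3) = 0.0003968+0.000j S between n2,n0
  I1: injects 0.0284 A into n0 (from n3)
  I2: injects 0.0933 A into n2 (from n6)
  Y(R4) = 0.01267+0.000j S between n5,n1
  Y(C1) = 0.000+0.006083j S between n4,n2
  Y(R5) = 0.0001403+0.000j S between n5,n6
  Y(C2) = 0.000+0.007782j S between n2,n4
  Y(L2) = 0.000-0.07338j S between n2,n1
  Y(C3) = 0.000+0.03863j S between n5,n0
  Y(R6) = 0.1159+0.000j S between n5,n2
  Y(R7) = 0.0001938+0.000j S between n1,n5
  Y(C4) = 0.000+0.05096j S between n2,n3
  Y(R8) = 0.01232+0.000j S between n6,n4
  Y(C5) = 0.000+0.1493j S between n4,n1
  Y(R9) = 0.003135+0.000j S between n1,n2
  Y(R10) = 0.002092+0.000j S between n2,n6
  I3: injects 1.34 A into n5 (from n1)
Assemble and solve the 6×6 MNA system:
  V(n1)=-22.70+0.9193j  V(n2)=-7.295+4.100j  V(n3)=0.8187+0.08360j  V(n4)=-15.17-4.220j  V(n5)=-0.08113+0.5908j  V(n6)=-20.30-2.977j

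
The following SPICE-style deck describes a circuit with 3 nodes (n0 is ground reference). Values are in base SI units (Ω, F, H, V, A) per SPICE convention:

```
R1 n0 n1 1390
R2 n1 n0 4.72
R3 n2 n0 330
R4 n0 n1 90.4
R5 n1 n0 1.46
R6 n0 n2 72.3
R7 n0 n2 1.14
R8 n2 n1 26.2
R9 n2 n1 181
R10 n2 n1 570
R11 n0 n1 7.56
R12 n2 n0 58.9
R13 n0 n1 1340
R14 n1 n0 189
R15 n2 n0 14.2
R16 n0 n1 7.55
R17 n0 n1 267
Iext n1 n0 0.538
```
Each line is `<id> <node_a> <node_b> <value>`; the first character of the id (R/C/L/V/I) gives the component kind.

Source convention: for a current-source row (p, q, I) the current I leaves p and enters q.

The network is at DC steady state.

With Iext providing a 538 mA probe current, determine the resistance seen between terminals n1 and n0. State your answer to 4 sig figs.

R_eq = 0.8153 Ω

Element admittances at DC:
  Y(R1) = 0.0007194 S between n0,n1
  Y(R2) = 0.2119 S between n1,n0
  Y(R3) = 0.003030 S between n2,n0
  Y(R4) = 0.01106 S between n0,n1
  Y(R5) = 0.6849 S between n1,n0
  Y(R6) = 0.01383 S between n0,n2
  Y(R7) = 0.8772 S between n0,n2
  Y(R8) = 0.03817 S between n2,n1
  Y(R9) = 0.005525 S between n2,n1
  Y(R10) = 0.001754 S between n2,n1
  Y(R11) = 0.1323 S between n0,n1
  Y(R12) = 0.01698 S between n2,n0
  Y(R13) = 0.0007463 S between n0,n1
  Y(R14) = 0.005291 S between n1,n0
  Y(R15) = 0.07042 S between n2,n0
  Y(R16) = 0.1325 S between n0,n1
  Y(R17) = 0.003745 S between n0,n1
  Iext: injects 0.538 A into n0 (from n1)
Assemble and solve the 2×2 MNA system:
  V(n1)=-0.4386  V(n2)=-0.01941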